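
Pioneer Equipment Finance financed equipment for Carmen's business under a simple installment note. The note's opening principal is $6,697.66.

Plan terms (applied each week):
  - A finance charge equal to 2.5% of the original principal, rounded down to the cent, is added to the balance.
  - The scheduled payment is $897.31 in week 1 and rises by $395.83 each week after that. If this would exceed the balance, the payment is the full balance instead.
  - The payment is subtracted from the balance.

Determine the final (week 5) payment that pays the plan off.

# | Opening | Interest | Payment | End bal
1 | $6,697.66 | $167.44 | $897.31 | $5,967.79
2 | $5,967.79 | $167.44 | $1,293.14 | $4,842.09
3 | $4,842.09 | $167.44 | $1,688.97 | $3,320.56
4 | $3,320.56 | $167.44 | $2,084.80 | $1,403.20
5 | $1,403.20 | $167.44 | $1,570.64 | $0.00

$1,570.64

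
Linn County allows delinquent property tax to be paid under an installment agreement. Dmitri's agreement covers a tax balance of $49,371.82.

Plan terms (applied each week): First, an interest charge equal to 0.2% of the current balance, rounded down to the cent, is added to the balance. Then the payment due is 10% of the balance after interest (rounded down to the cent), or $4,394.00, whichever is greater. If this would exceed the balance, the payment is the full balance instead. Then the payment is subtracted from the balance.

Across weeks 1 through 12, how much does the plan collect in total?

$49,972.26

Week 1: $49,371.82 +$98.74 interest = $49,470.56; pay $4,947.05 → $44,523.51
Week 2: $44,523.51 +$89.04 interest = $44,612.55; pay $4,461.25 → $40,151.30
Week 3: $40,151.30 +$80.30 interest = $40,231.60; pay $4,394.00 → $35,837.60
Week 4: $35,837.60 +$71.67 interest = $35,909.27; pay $4,394.00 → $31,515.27
Week 5: $31,515.27 +$63.03 interest = $31,578.30; pay $4,394.00 → $27,184.30
Week 6: $27,184.30 +$54.36 interest = $27,238.66; pay $4,394.00 → $22,844.66
Week 7: $22,844.66 +$45.68 interest = $22,890.34; pay $4,394.00 → $18,496.34
Week 8: $18,496.34 +$36.99 interest = $18,533.33; pay $4,394.00 → $14,139.33
Week 9: $14,139.33 +$28.27 interest = $14,167.60; pay $4,394.00 → $9,773.60
Week 10: $9,773.60 +$19.54 interest = $9,793.14; pay $4,394.00 → $5,399.14
Week 11: $5,399.14 +$10.79 interest = $5,409.93; pay $4,394.00 → $1,015.93
Week 12: $1,015.93 +$2.03 interest = $1,017.96; pay $1,017.96 → $0.00
Total paid: $49,972.26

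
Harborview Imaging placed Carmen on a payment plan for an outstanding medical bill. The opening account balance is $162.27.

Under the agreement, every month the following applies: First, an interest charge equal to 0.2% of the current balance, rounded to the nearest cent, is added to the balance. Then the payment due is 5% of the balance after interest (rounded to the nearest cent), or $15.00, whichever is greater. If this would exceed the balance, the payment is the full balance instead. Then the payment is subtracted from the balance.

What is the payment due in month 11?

Month 1: $162.27 +$0.32 interest = $162.59; pay $15.00 → $147.59
Month 2: $147.59 +$0.30 interest = $147.89; pay $15.00 → $132.89
Month 3: $132.89 +$0.27 interest = $133.16; pay $15.00 → $118.16
Month 4: $118.16 +$0.24 interest = $118.40; pay $15.00 → $103.40
Month 5: $103.40 +$0.21 interest = $103.61; pay $15.00 → $88.61
Month 6: $88.61 +$0.18 interest = $88.79; pay $15.00 → $73.79
Month 7: $73.79 +$0.15 interest = $73.94; pay $15.00 → $58.94
Month 8: $58.94 +$0.12 interest = $59.06; pay $15.00 → $44.06
Month 9: $44.06 +$0.09 interest = $44.15; pay $15.00 → $29.15
Month 10: $29.15 +$0.06 interest = $29.21; pay $15.00 → $14.21
Month 11: $14.21 +$0.03 interest = $14.24; pay $14.24 → $0.00

$14.24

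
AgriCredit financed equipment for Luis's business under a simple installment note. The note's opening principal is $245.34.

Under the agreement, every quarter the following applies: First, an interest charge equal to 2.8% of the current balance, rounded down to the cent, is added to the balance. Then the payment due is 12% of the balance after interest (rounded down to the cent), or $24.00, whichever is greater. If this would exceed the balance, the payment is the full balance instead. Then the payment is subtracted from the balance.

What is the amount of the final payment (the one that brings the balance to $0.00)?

Quarter 1: opening $245.34; interest $6.86 → $252.20; payment $30.26; balance $221.94
Quarter 2: opening $221.94; interest $6.21 → $228.15; payment $27.37; balance $200.78
Quarter 3: opening $200.78; interest $5.62 → $206.40; payment $24.76; balance $181.64
Quarter 4: opening $181.64; interest $5.08 → $186.72; payment $24.00; balance $162.72
Quarter 5: opening $162.72; interest $4.55 → $167.27; payment $24.00; balance $143.27
Quarter 6: opening $143.27; interest $4.01 → $147.28; payment $24.00; balance $123.28
Quarter 7: opening $123.28; interest $3.45 → $126.73; payment $24.00; balance $102.73
Quarter 8: opening $102.73; interest $2.87 → $105.60; payment $24.00; balance $81.60
Quarter 9: opening $81.60; interest $2.28 → $83.88; payment $24.00; balance $59.88
Quarter 10: opening $59.88; interest $1.67 → $61.55; payment $24.00; balance $37.55
Quarter 11: opening $37.55; interest $1.05 → $38.60; payment $24.00; balance $14.60
Quarter 12: opening $14.60; interest $0.40 → $15.00; payment $15.00; balance $0.00

$15.00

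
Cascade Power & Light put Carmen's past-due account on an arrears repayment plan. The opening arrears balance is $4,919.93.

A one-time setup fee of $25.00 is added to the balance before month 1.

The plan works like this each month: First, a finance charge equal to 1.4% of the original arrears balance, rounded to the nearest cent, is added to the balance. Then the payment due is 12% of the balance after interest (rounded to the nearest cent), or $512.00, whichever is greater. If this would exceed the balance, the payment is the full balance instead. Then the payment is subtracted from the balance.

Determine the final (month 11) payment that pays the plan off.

$467.23

Month 1: opening $4,944.93; interest $68.88 → $5,013.81; payment $601.66; balance $4,412.15
Month 2: opening $4,412.15; interest $68.88 → $4,481.03; payment $537.72; balance $3,943.31
Month 3: opening $3,943.31; interest $68.88 → $4,012.19; payment $512.00; balance $3,500.19
Month 4: opening $3,500.19; interest $68.88 → $3,569.07; payment $512.00; balance $3,057.07
Month 5: opening $3,057.07; interest $68.88 → $3,125.95; payment $512.00; balance $2,613.95
Month 6: opening $2,613.95; interest $68.88 → $2,682.83; payment $512.00; balance $2,170.83
Month 7: opening $2,170.83; interest $68.88 → $2,239.71; payment $512.00; balance $1,727.71
Month 8: opening $1,727.71; interest $68.88 → $1,796.59; payment $512.00; balance $1,284.59
Month 9: opening $1,284.59; interest $68.88 → $1,353.47; payment $512.00; balance $841.47
Month 10: opening $841.47; interest $68.88 → $910.35; payment $512.00; balance $398.35
Month 11: opening $398.35; interest $68.88 → $467.23; payment $467.23; balance $0.00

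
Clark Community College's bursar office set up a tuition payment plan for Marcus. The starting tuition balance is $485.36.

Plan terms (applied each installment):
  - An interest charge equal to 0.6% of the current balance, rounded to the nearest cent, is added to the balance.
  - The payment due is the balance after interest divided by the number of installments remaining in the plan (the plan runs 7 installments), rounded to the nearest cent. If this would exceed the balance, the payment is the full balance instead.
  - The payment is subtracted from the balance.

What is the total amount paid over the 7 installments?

Installment 1: opening $485.36; interest $2.91 → $488.27; payment $69.75; balance $418.52
Installment 2: opening $418.52; interest $2.51 → $421.03; payment $70.17; balance $350.86
Installment 3: opening $350.86; interest $2.11 → $352.97; payment $70.59; balance $282.38
Installment 4: opening $282.38; interest $1.69 → $284.07; payment $71.02; balance $213.05
Installment 5: opening $213.05; interest $1.28 → $214.33; payment $71.44; balance $142.89
Installment 6: opening $142.89; interest $0.86 → $143.75; payment $71.88; balance $71.87
Installment 7: opening $71.87; interest $0.43 → $72.30; payment $72.30; balance $0.00
Total paid: $497.15

$497.15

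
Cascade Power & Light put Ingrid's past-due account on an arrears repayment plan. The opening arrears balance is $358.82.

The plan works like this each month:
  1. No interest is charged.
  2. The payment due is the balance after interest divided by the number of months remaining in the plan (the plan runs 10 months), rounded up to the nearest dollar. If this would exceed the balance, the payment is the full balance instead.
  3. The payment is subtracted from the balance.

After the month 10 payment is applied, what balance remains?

Month 1: opening $358.82; payment $36.00; balance $322.82
Month 2: opening $322.82; payment $36.00; balance $286.82
Month 3: opening $286.82; payment $36.00; balance $250.82
Month 4: opening $250.82; payment $36.00; balance $214.82
Month 5: opening $214.82; payment $36.00; balance $178.82
Month 6: opening $178.82; payment $36.00; balance $142.82
Month 7: opening $142.82; payment $36.00; balance $106.82
Month 8: opening $106.82; payment $36.00; balance $70.82
Month 9: opening $70.82; payment $36.00; balance $34.82
Month 10: opening $34.82; payment $34.82; balance $0.00

$0.00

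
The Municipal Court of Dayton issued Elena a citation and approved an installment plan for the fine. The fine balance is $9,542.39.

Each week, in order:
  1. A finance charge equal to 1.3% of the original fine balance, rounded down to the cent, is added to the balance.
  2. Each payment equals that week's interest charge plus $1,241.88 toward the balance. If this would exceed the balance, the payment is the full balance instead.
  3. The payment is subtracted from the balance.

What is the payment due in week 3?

$1,365.93

Week 1: $9,542.39 +$124.05 interest = $9,666.44; pay $1,365.93 → $8,300.51
Week 2: $8,300.51 +$124.05 interest = $8,424.56; pay $1,365.93 → $7,058.63
Week 3: $7,058.63 +$124.05 interest = $7,182.68; pay $1,365.93 → $5,816.75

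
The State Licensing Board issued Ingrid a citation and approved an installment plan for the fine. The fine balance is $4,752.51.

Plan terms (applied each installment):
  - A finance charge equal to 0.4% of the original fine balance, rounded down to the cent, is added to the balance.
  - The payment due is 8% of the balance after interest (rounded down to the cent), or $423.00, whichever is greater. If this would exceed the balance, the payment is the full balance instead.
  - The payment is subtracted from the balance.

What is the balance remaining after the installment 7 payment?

$1,924.58

Installment 1: opening $4,752.51; interest $19.01 → $4,771.52; payment $423.00; balance $4,348.52
Installment 2: opening $4,348.52; interest $19.01 → $4,367.53; payment $423.00; balance $3,944.53
Installment 3: opening $3,944.53; interest $19.01 → $3,963.54; payment $423.00; balance $3,540.54
Installment 4: opening $3,540.54; interest $19.01 → $3,559.55; payment $423.00; balance $3,136.55
Installment 5: opening $3,136.55; interest $19.01 → $3,155.56; payment $423.00; balance $2,732.56
Installment 6: opening $2,732.56; interest $19.01 → $2,751.57; payment $423.00; balance $2,328.57
Installment 7: opening $2,328.57; interest $19.01 → $2,347.58; payment $423.00; balance $1,924.58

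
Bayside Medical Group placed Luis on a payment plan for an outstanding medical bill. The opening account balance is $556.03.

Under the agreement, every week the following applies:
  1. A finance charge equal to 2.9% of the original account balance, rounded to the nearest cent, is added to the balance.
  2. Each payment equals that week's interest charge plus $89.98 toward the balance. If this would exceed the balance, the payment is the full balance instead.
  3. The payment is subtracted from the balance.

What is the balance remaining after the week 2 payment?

Week 1: opening $556.03; interest $16.12 → $572.15; payment $106.10; balance $466.05
Week 2: opening $466.05; interest $16.12 → $482.17; payment $106.10; balance $376.07

$376.07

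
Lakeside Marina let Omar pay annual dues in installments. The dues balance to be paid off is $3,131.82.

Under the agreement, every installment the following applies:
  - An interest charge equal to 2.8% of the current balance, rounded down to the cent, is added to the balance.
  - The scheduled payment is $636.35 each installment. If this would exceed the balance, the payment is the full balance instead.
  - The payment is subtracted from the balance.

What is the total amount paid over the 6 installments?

Installment 1: opening $3,131.82; interest $87.69 → $3,219.51; payment $636.35; balance $2,583.16
Installment 2: opening $2,583.16; interest $72.32 → $2,655.48; payment $636.35; balance $2,019.13
Installment 3: opening $2,019.13; interest $56.53 → $2,075.66; payment $636.35; balance $1,439.31
Installment 4: opening $1,439.31; interest $40.30 → $1,479.61; payment $636.35; balance $843.26
Installment 5: opening $843.26; interest $23.61 → $866.87; payment $636.35; balance $230.52
Installment 6: opening $230.52; interest $6.45 → $236.97; payment $236.97; balance $0.00
Total paid: $3,418.72

$3,418.72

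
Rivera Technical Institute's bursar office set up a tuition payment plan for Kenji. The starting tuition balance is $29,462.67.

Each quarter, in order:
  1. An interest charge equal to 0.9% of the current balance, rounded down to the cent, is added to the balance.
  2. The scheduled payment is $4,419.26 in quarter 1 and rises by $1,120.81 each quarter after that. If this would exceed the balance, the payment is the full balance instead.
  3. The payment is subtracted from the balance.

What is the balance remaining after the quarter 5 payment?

Quarter 1: opening $29,462.67; interest $265.16 → $29,727.83; payment $4,419.26; balance $25,308.57
Quarter 2: opening $25,308.57; interest $227.77 → $25,536.34; payment $5,540.07; balance $19,996.27
Quarter 3: opening $19,996.27; interest $179.96 → $20,176.23; payment $6,660.88; balance $13,515.35
Quarter 4: opening $13,515.35; interest $121.63 → $13,636.98; payment $7,781.69; balance $5,855.29
Quarter 5: opening $5,855.29; interest $52.69 → $5,907.98; payment $5,907.98; balance $0.00

$0.00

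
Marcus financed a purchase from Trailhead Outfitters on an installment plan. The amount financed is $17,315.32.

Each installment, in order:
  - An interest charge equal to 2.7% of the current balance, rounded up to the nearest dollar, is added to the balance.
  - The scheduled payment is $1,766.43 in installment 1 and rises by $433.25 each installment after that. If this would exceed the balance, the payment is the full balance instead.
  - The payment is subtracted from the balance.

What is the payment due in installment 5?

Installment 1: opening $17,315.32; interest $468.00 → $17,783.32; payment $1,766.43; balance $16,016.89
Installment 2: opening $16,016.89; interest $433.00 → $16,449.89; payment $2,199.68; balance $14,250.21
Installment 3: opening $14,250.21; interest $385.00 → $14,635.21; payment $2,632.93; balance $12,002.28
Installment 4: opening $12,002.28; interest $325.00 → $12,327.28; payment $3,066.18; balance $9,261.10
Installment 5: opening $9,261.10; interest $251.00 → $9,512.10; payment $3,499.43; balance $6,012.67

$3,499.43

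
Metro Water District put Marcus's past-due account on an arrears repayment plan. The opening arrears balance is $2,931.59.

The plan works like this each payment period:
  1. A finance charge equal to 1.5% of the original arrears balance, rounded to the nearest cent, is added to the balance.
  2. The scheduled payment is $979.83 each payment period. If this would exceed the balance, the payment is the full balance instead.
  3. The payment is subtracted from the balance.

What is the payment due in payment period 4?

# | Opening | Interest | Payment | End bal
1 | $2,931.59 | $43.97 | $979.83 | $1,995.73
2 | $1,995.73 | $43.97 | $979.83 | $1,059.87
3 | $1,059.87 | $43.97 | $979.83 | $124.01
4 | $124.01 | $43.97 | $167.98 | $0.00

$167.98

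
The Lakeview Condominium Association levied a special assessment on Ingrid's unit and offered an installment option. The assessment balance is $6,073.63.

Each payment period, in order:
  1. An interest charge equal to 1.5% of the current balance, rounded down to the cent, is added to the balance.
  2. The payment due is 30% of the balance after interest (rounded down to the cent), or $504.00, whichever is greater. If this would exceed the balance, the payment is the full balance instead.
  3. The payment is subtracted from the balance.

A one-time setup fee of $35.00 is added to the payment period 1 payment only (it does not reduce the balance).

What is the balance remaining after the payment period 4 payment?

$1,547.77

Payment period 1: opening $6,073.63; interest $91.10 → $6,164.73; payment $1,849.41 (+ $35.00 fee); balance $4,315.32
Payment period 2: opening $4,315.32; interest $64.72 → $4,380.04; payment $1,314.01; balance $3,066.03
Payment period 3: opening $3,066.03; interest $45.99 → $3,112.02; payment $933.60; balance $2,178.42
Payment period 4: opening $2,178.42; interest $32.67 → $2,211.09; payment $663.32; balance $1,547.77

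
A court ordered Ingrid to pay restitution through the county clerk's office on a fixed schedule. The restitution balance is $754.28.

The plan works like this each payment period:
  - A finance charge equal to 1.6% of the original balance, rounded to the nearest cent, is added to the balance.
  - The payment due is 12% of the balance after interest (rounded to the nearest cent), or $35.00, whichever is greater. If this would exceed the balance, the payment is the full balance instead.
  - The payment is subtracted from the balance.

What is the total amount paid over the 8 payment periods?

Payment period 1: $754.28 +$12.07 interest = $766.35; pay $91.96 → $674.39
Payment period 2: $674.39 +$12.07 interest = $686.46; pay $82.38 → $604.08
Payment period 3: $604.08 +$12.07 interest = $616.15; pay $73.94 → $542.21
Payment period 4: $542.21 +$12.07 interest = $554.28; pay $66.51 → $487.77
Payment period 5: $487.77 +$12.07 interest = $499.84; pay $59.98 → $439.86
Payment period 6: $439.86 +$12.07 interest = $451.93; pay $54.23 → $397.70
Payment period 7: $397.70 +$12.07 interest = $409.77; pay $49.17 → $360.60
Payment period 8: $360.60 +$12.07 interest = $372.67; pay $44.72 → $327.95
Total paid: $522.89

$522.89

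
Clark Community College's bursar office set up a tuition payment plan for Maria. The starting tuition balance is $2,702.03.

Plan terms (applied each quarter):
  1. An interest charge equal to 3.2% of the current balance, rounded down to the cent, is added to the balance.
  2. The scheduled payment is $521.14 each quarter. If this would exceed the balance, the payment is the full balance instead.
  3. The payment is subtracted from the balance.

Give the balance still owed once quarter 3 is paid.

$1,355.82

Quarter 1: opening $2,702.03; interest $86.46 → $2,788.49; payment $521.14; balance $2,267.35
Quarter 2: opening $2,267.35; interest $72.55 → $2,339.90; payment $521.14; balance $1,818.76
Quarter 3: opening $1,818.76; interest $58.20 → $1,876.96; payment $521.14; balance $1,355.82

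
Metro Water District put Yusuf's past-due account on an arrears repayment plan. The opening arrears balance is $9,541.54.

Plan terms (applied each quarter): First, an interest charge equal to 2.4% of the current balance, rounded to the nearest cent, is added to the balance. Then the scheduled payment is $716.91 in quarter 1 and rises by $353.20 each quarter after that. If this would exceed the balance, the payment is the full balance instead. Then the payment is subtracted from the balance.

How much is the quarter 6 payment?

# | Opening | Interest | Payment | End bal
1 | $9,541.54 | $229.00 | $716.91 | $9,053.63
2 | $9,053.63 | $217.29 | $1,070.11 | $8,200.81
3 | $8,200.81 | $196.82 | $1,423.31 | $6,974.32
4 | $6,974.32 | $167.38 | $1,776.51 | $5,365.19
5 | $5,365.19 | $128.76 | $2,129.71 | $3,364.24
6 | $3,364.24 | $80.74 | $2,482.91 | $962.07

$2,482.91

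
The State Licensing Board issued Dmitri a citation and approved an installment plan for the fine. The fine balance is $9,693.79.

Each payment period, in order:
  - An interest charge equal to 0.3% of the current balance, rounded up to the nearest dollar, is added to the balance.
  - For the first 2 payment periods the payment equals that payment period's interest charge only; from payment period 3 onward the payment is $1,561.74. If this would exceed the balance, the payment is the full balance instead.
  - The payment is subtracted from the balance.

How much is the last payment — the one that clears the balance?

$433.35

Payment period 1: $9,693.79 +$30.00 interest = $9,723.79; pay $30.00 → $9,693.79
Payment period 2: $9,693.79 +$30.00 interest = $9,723.79; pay $30.00 → $9,693.79
Payment period 3: $9,693.79 +$30.00 interest = $9,723.79; pay $1,561.74 → $8,162.05
Payment period 4: $8,162.05 +$25.00 interest = $8,187.05; pay $1,561.74 → $6,625.31
Payment period 5: $6,625.31 +$20.00 interest = $6,645.31; pay $1,561.74 → $5,083.57
Payment period 6: $5,083.57 +$16.00 interest = $5,099.57; pay $1,561.74 → $3,537.83
Payment period 7: $3,537.83 +$11.00 interest = $3,548.83; pay $1,561.74 → $1,987.09
Payment period 8: $1,987.09 +$6.00 interest = $1,993.09; pay $1,561.74 → $431.35
Payment period 9: $431.35 +$2.00 interest = $433.35; pay $433.35 → $0.00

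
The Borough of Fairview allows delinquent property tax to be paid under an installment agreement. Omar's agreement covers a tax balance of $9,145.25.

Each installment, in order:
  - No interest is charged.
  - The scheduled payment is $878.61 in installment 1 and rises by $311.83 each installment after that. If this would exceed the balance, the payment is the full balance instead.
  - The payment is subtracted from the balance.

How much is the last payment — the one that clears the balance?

Installment 1: opening $9,145.25; payment $878.61; balance $8,266.64
Installment 2: opening $8,266.64; payment $1,190.44; balance $7,076.20
Installment 3: opening $7,076.20; payment $1,502.27; balance $5,573.93
Installment 4: opening $5,573.93; payment $1,814.10; balance $3,759.83
Installment 5: opening $3,759.83; payment $2,125.93; balance $1,633.90
Installment 6: opening $1,633.90; payment $1,633.90; balance $0.00

$1,633.90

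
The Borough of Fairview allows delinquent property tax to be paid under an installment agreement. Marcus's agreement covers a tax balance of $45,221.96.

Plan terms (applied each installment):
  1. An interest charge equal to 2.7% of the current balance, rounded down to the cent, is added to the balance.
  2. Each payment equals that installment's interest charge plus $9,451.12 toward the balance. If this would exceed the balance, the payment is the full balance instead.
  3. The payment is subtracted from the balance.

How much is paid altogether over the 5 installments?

$48,775.11

# | Opening | Interest | Payment | End bal
1 | $45,221.96 | $1,220.99 | $10,672.11 | $35,770.84
2 | $35,770.84 | $965.81 | $10,416.93 | $26,319.72
3 | $26,319.72 | $710.63 | $10,161.75 | $16,868.60
4 | $16,868.60 | $455.45 | $9,906.57 | $7,417.48
5 | $7,417.48 | $200.27 | $7,617.75 | $0.00
Total paid: $48,775.11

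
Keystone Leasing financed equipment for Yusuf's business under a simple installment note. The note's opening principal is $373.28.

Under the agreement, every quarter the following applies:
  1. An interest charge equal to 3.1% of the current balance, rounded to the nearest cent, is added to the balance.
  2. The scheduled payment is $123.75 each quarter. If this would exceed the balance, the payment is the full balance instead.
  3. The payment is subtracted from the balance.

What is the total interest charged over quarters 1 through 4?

$24.98

Quarter 1: opening $373.28; interest $11.57 → $384.85; payment $123.75; balance $261.10
Quarter 2: opening $261.10; interest $8.09 → $269.19; payment $123.75; balance $145.44
Quarter 3: opening $145.44; interest $4.51 → $149.95; payment $123.75; balance $26.20
Quarter 4: opening $26.20; interest $0.81 → $27.01; payment $27.01; balance $0.00
Total interest: $11.57 + $8.09 + $4.51 + $0.81 = $24.98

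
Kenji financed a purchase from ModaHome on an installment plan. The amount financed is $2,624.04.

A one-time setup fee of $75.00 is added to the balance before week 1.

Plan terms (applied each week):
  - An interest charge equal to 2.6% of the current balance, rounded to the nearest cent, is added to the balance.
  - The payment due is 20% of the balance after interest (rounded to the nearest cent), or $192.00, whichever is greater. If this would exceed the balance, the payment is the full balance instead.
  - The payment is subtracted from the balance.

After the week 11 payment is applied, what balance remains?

$0.00

Week 1: $2,699.04 +$70.18 interest = $2,769.22; pay $553.84 → $2,215.38
Week 2: $2,215.38 +$57.60 interest = $2,272.98; pay $454.60 → $1,818.38
Week 3: $1,818.38 +$47.28 interest = $1,865.66; pay $373.13 → $1,492.53
Week 4: $1,492.53 +$38.81 interest = $1,531.34; pay $306.27 → $1,225.07
Week 5: $1,225.07 +$31.85 interest = $1,256.92; pay $251.38 → $1,005.54
Week 6: $1,005.54 +$26.14 interest = $1,031.68; pay $206.34 → $825.34
Week 7: $825.34 +$21.46 interest = $846.80; pay $192.00 → $654.80
Week 8: $654.80 +$17.02 interest = $671.82; pay $192.00 → $479.82
Week 9: $479.82 +$12.48 interest = $492.30; pay $192.00 → $300.30
Week 10: $300.30 +$7.81 interest = $308.11; pay $192.00 → $116.11
Week 11: $116.11 +$3.02 interest = $119.13; pay $119.13 → $0.00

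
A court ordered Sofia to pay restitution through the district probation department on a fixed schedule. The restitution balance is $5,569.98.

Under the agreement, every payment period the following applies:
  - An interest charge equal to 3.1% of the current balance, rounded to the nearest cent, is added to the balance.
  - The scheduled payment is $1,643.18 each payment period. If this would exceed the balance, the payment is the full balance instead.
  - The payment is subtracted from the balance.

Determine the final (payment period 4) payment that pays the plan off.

Payment period 1: opening $5,569.98; interest $172.67 → $5,742.65; payment $1,643.18; balance $4,099.47
Payment period 2: opening $4,099.47; interest $127.08 → $4,226.55; payment $1,643.18; balance $2,583.37
Payment period 3: opening $2,583.37; interest $80.08 → $2,663.45; payment $1,643.18; balance $1,020.27
Payment period 4: opening $1,020.27; interest $31.63 → $1,051.90; payment $1,051.90; balance $0.00

$1,051.90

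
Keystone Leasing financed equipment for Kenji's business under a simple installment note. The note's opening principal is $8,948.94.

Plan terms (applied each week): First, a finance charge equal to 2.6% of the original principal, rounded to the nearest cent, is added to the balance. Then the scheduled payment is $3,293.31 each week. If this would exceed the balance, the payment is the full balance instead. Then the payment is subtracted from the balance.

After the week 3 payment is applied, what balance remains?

$0.00

Week 1: $8,948.94 +$232.67 interest = $9,181.61; pay $3,293.31 → $5,888.30
Week 2: $5,888.30 +$232.67 interest = $6,120.97; pay $3,293.31 → $2,827.66
Week 3: $2,827.66 +$232.67 interest = $3,060.33; pay $3,060.33 → $0.00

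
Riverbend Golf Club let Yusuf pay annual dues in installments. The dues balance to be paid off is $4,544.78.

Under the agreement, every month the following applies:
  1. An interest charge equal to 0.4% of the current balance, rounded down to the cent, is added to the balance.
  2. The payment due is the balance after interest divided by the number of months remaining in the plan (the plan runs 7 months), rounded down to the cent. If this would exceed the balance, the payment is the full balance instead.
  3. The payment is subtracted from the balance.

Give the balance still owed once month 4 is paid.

$1,979.11

Month 1: opening $4,544.78; interest $18.17 → $4,562.95; payment $651.85; balance $3,911.10
Month 2: opening $3,911.10; interest $15.64 → $3,926.74; payment $654.45; balance $3,272.29
Month 3: opening $3,272.29; interest $13.08 → $3,285.37; payment $657.07; balance $2,628.30
Month 4: opening $2,628.30; interest $10.51 → $2,638.81; payment $659.70; balance $1,979.11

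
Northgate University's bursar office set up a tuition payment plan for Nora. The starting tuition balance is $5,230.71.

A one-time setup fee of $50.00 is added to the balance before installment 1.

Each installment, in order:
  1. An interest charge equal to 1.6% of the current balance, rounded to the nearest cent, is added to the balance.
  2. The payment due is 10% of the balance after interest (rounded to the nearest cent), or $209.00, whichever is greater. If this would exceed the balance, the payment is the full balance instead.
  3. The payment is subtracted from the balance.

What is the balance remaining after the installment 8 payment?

$2,580.97

Installment 1: $5,280.71 +$84.49 interest = $5,365.20; pay $536.52 → $4,828.68
Installment 2: $4,828.68 +$77.26 interest = $4,905.94; pay $490.59 → $4,415.35
Installment 3: $4,415.35 +$70.65 interest = $4,486.00; pay $448.60 → $4,037.40
Installment 4: $4,037.40 +$64.60 interest = $4,102.00; pay $410.20 → $3,691.80
Installment 5: $3,691.80 +$59.07 interest = $3,750.87; pay $375.09 → $3,375.78
Installment 6: $3,375.78 +$54.01 interest = $3,429.79; pay $342.98 → $3,086.81
Installment 7: $3,086.81 +$49.39 interest = $3,136.20; pay $313.62 → $2,822.58
Installment 8: $2,822.58 +$45.16 interest = $2,867.74; pay $286.77 → $2,580.97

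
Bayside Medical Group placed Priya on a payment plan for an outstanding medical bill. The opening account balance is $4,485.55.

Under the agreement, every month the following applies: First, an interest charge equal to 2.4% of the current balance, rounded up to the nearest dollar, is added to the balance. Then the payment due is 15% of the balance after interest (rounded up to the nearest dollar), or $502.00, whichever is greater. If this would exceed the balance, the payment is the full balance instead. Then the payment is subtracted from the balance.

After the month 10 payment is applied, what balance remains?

# | Opening | Interest | Payment | End bal
1 | $4,485.55 | $108.00 | $690.00 | $3,903.55
2 | $3,903.55 | $94.00 | $600.00 | $3,397.55
3 | $3,397.55 | $82.00 | $522.00 | $2,957.55
4 | $2,957.55 | $71.00 | $502.00 | $2,526.55
5 | $2,526.55 | $61.00 | $502.00 | $2,085.55
6 | $2,085.55 | $51.00 | $502.00 | $1,634.55
7 | $1,634.55 | $40.00 | $502.00 | $1,172.55
8 | $1,172.55 | $29.00 | $502.00 | $699.55
9 | $699.55 | $17.00 | $502.00 | $214.55
10 | $214.55 | $6.00 | $220.55 | $0.00

$0.00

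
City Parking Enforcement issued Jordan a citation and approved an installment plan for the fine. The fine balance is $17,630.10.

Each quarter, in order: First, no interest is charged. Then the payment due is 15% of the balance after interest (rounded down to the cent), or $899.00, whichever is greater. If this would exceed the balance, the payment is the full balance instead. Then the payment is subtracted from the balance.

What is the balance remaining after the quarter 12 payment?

$1,156.83

# | Opening | Payment | End bal
1 | $17,630.10 | $2,644.51 | $14,985.59
2 | $14,985.59 | $2,247.83 | $12,737.76
3 | $12,737.76 | $1,910.66 | $10,827.10
4 | $10,827.10 | $1,624.06 | $9,203.04
5 | $9,203.04 | $1,380.45 | $7,822.59
6 | $7,822.59 | $1,173.38 | $6,649.21
7 | $6,649.21 | $997.38 | $5,651.83
8 | $5,651.83 | $899.00 | $4,752.83
9 | $4,752.83 | $899.00 | $3,853.83
10 | $3,853.83 | $899.00 | $2,954.83
11 | $2,954.83 | $899.00 | $2,055.83
12 | $2,055.83 | $899.00 | $1,156.83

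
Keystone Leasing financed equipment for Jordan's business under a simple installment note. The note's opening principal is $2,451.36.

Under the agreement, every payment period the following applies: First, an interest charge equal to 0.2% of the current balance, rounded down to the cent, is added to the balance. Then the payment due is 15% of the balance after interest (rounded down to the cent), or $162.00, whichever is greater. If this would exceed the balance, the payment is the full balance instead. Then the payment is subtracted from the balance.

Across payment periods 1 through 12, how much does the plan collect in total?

Payment period 1: $2,451.36 +$4.90 interest = $2,456.26; pay $368.43 → $2,087.83
Payment period 2: $2,087.83 +$4.17 interest = $2,092.00; pay $313.80 → $1,778.20
Payment period 3: $1,778.20 +$3.55 interest = $1,781.75; pay $267.26 → $1,514.49
Payment period 4: $1,514.49 +$3.02 interest = $1,517.51; pay $227.62 → $1,289.89
Payment period 5: $1,289.89 +$2.57 interest = $1,292.46; pay $193.86 → $1,098.60
Payment period 6: $1,098.60 +$2.19 interest = $1,100.79; pay $165.11 → $935.68
Payment period 7: $935.68 +$1.87 interest = $937.55; pay $162.00 → $775.55
Payment period 8: $775.55 +$1.55 interest = $777.10; pay $162.00 → $615.10
Payment period 9: $615.10 +$1.23 interest = $616.33; pay $162.00 → $454.33
Payment period 10: $454.33 +$0.90 interest = $455.23; pay $162.00 → $293.23
Payment period 11: $293.23 +$0.58 interest = $293.81; pay $162.00 → $131.81
Payment period 12: $131.81 +$0.26 interest = $132.07; pay $132.07 → $0.00
Total paid: $2,478.15

$2,478.15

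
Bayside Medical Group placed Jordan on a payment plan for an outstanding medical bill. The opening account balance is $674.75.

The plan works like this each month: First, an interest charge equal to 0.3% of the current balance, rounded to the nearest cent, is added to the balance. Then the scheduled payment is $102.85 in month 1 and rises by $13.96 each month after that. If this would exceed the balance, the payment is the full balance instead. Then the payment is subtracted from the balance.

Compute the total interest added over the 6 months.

Month 1: opening $674.75; interest $2.02 → $676.77; payment $102.85; balance $573.92
Month 2: opening $573.92; interest $1.72 → $575.64; payment $116.81; balance $458.83
Month 3: opening $458.83; interest $1.38 → $460.21; payment $130.77; balance $329.44
Month 4: opening $329.44; interest $0.99 → $330.43; payment $144.73; balance $185.70
Month 5: opening $185.70; interest $0.56 → $186.26; payment $158.69; balance $27.57
Month 6: opening $27.57; interest $0.08 → $27.65; payment $27.65; balance $0.00
Total interest: $2.02 + $1.72 + $1.38 + $0.99 + $0.56 + $0.08 = $6.75

$6.75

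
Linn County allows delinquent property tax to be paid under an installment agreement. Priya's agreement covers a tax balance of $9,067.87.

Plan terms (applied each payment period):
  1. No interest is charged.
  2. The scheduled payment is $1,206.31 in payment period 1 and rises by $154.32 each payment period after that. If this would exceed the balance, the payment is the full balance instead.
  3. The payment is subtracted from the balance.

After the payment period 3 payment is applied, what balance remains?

$4,985.98

# | Opening | Payment | End bal
1 | $9,067.87 | $1,206.31 | $7,861.56
2 | $7,861.56 | $1,360.63 | $6,500.93
3 | $6,500.93 | $1,514.95 | $4,985.98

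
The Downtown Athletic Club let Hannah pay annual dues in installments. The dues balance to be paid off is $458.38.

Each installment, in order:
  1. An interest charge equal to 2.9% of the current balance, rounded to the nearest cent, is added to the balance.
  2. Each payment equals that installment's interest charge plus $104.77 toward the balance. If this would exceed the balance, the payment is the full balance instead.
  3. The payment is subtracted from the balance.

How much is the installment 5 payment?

Installment 1: opening $458.38; interest $13.29 → $471.67; payment $118.06; balance $353.61
Installment 2: opening $353.61; interest $10.25 → $363.86; payment $115.02; balance $248.84
Installment 3: opening $248.84; interest $7.22 → $256.06; payment $111.99; balance $144.07
Installment 4: opening $144.07; interest $4.18 → $148.25; payment $108.95; balance $39.30
Installment 5: opening $39.30; interest $1.14 → $40.44; payment $40.44; balance $0.00

$40.44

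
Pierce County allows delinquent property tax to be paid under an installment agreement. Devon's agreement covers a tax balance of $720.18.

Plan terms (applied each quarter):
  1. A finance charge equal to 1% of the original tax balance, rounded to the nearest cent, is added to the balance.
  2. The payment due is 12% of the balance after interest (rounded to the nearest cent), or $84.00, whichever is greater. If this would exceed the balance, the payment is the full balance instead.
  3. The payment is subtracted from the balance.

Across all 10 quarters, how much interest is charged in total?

Quarter 1: opening $720.18; interest $7.20 → $727.38; payment $87.29; balance $640.09
Quarter 2: opening $640.09; interest $7.20 → $647.29; payment $84.00; balance $563.29
Quarter 3: opening $563.29; interest $7.20 → $570.49; payment $84.00; balance $486.49
Quarter 4: opening $486.49; interest $7.20 → $493.69; payment $84.00; balance $409.69
Quarter 5: opening $409.69; interest $7.20 → $416.89; payment $84.00; balance $332.89
Quarter 6: opening $332.89; interest $7.20 → $340.09; payment $84.00; balance $256.09
Quarter 7: opening $256.09; interest $7.20 → $263.29; payment $84.00; balance $179.29
Quarter 8: opening $179.29; interest $7.20 → $186.49; payment $84.00; balance $102.49
Quarter 9: opening $102.49; interest $7.20 → $109.69; payment $84.00; balance $25.69
Quarter 10: opening $25.69; interest $7.20 → $32.89; payment $32.89; balance $0.00
Total interest: $7.20 + $7.20 + $7.20 + $7.20 + $7.20 + $7.20 + $7.20 + $7.20 + $7.20 + $7.20 = $72.00

$72.00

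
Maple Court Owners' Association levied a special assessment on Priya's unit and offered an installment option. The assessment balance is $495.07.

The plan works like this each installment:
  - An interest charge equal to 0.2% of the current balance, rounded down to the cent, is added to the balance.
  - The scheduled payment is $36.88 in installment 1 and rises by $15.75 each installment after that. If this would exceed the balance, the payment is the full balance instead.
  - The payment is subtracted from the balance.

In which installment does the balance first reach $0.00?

7

Installment 1: $495.07 +$0.99 interest = $496.06; pay $36.88 → $459.18
Installment 2: $459.18 +$0.91 interest = $460.09; pay $52.63 → $407.46
Installment 3: $407.46 +$0.81 interest = $408.27; pay $68.38 → $339.89
Installment 4: $339.89 +$0.67 interest = $340.56; pay $84.13 → $256.43
Installment 5: $256.43 +$0.51 interest = $256.94; pay $99.88 → $157.06
Installment 6: $157.06 +$0.31 interest = $157.37; pay $115.63 → $41.74
Installment 7: $41.74 +$0.08 interest = $41.82; pay $41.82 → $0.00
Balance reaches $0.00 in installment 7.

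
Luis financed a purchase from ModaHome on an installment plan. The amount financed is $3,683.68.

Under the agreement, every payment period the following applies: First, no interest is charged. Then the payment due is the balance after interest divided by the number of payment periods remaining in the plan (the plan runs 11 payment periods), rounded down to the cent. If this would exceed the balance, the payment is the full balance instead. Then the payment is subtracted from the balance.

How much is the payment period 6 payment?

$334.88

Payment period 1: opening $3,683.68; payment $334.88; balance $3,348.80
Payment period 2: opening $3,348.80; payment $334.88; balance $3,013.92
Payment period 3: opening $3,013.92; payment $334.88; balance $2,679.04
Payment period 4: opening $2,679.04; payment $334.88; balance $2,344.16
Payment period 5: opening $2,344.16; payment $334.88; balance $2,009.28
Payment period 6: opening $2,009.28; payment $334.88; balance $1,674.40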